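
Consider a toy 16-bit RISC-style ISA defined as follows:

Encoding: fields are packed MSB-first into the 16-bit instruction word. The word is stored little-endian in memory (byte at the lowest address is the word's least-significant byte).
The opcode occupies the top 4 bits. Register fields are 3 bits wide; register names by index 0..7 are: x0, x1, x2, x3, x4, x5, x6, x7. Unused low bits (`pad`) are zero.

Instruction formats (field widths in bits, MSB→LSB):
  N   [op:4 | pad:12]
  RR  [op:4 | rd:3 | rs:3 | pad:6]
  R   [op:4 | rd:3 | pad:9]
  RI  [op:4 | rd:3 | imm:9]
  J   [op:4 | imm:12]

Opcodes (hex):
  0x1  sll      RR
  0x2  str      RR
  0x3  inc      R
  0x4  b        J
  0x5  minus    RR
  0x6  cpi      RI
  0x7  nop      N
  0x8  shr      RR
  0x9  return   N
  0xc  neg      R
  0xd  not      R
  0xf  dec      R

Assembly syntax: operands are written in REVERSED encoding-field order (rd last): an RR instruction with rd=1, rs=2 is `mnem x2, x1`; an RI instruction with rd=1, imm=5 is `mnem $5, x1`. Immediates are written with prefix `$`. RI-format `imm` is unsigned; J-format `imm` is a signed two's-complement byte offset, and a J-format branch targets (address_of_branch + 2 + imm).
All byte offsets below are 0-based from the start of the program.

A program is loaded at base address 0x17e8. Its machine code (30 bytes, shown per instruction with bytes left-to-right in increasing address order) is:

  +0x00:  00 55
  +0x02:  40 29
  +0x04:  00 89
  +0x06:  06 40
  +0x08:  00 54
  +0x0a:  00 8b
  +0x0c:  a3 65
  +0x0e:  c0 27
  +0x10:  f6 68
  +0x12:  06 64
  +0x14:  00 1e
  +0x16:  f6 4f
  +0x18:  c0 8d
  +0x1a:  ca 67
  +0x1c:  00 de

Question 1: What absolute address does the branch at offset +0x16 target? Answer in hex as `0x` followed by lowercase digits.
0x17f6

off 0x16: read f6 4f as little → 0x4ff6
  op=0x4ff6>>12=0x4 ⇒ b (J)
  imm: (w>>0)&0xfff=0xff6 (s12→-10) → $-10
  target = base 0x17e8 + off 0x16 + 2 + imm -10 = 0x17f6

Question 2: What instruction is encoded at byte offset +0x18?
@+18  little-endian(c0 8d) = 0x8dc0
  top 4b → 0x8 → shr [RR]
  rd: (w>>9)&0x7=0x6 → x6
  rs: (w>>6)&0x7=0x7 → x7

shr x7, x6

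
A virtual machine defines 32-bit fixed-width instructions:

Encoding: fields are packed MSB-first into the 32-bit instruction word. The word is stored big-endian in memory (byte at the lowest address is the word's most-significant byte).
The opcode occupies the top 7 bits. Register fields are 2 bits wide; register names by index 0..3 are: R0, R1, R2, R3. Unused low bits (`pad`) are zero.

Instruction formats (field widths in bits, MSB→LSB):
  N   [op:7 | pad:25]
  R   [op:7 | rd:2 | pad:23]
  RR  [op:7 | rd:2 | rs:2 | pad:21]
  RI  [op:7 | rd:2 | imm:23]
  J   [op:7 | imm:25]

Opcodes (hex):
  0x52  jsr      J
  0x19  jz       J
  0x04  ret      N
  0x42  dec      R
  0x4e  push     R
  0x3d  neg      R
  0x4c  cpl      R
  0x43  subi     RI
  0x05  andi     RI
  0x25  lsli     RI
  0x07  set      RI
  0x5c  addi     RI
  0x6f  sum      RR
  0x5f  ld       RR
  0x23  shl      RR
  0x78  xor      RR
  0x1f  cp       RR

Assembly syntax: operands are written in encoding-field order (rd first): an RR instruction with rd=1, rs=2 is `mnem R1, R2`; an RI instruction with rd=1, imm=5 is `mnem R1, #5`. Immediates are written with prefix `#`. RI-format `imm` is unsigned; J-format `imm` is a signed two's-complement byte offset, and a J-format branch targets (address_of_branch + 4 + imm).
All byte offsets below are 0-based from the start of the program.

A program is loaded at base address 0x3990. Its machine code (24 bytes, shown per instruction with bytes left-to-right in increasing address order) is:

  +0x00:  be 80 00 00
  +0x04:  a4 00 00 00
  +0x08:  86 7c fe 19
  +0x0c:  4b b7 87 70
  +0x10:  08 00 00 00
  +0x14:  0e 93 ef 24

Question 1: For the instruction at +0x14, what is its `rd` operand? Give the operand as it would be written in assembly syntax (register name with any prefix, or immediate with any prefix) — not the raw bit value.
+0x14: 0e 93 ef 24 ⇒ word 0x0e93ef24 (big)
  top 7b → 0x7 → set [RI]
  [24:23] rd=1 = R1
  [22:0] imm=1306404 = #1306404

R1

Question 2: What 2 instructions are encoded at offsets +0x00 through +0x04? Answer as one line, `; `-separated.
ld R1, R0; jsr #0

off 0x00: read be 80 00 00 as big → 0xbe800000
  opcode bits[31:25]=0x5f: ld/RR
  rd@[24:23]=0x1 ⇒ R1
  rs@[22:21]=0x0 ⇒ R0
off 0x04: read a4 00 00 00 as big → 0xa4000000
  opcode bits[31:25]=0x52: jsr/J
  imm@[24:0]=0x0 ⇒ #0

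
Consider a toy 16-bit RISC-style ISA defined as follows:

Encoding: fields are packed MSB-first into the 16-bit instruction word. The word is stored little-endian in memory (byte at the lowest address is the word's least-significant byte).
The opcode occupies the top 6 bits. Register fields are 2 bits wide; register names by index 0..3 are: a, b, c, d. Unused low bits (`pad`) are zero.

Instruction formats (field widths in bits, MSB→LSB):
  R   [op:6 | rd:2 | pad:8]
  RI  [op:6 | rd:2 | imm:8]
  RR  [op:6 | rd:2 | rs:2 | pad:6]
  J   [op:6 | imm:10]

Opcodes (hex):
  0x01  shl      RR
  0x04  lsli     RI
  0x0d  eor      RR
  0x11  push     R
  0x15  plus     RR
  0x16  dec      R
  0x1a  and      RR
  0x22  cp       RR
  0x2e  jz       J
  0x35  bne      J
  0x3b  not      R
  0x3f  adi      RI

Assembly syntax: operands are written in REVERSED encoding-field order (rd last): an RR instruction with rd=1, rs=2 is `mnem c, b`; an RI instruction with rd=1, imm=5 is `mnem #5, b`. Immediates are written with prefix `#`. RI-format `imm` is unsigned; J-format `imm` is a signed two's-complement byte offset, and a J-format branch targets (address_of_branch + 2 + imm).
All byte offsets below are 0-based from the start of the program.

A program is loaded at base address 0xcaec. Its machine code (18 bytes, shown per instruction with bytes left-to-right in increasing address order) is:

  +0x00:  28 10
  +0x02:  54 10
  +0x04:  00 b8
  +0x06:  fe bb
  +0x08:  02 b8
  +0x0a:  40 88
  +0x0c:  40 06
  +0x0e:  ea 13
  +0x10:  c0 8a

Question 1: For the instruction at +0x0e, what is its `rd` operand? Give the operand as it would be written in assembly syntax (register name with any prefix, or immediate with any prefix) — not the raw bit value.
[0e] ea 13 → 0x13ea
  opcode bits[15:10]=0x4: lsli/RI
  rd: (w>>8)&0x3=0x3 → d
  imm: (w>>0)&0xff=0xea → #234

d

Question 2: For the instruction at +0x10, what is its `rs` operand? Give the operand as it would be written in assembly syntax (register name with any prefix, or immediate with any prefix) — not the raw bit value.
d

@+10  little-endian(c0 8a) = 0x8ac0
  opcode bits[15:10]=0x22: cp/RR
  rd: (w>>8)&0x3=0x2 → c
  rs: (w>>6)&0x3=0x3 → d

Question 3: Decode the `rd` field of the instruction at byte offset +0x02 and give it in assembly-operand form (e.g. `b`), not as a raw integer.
+0x02: 54 10 ⇒ word 0x1054 (little)
  op=0x1054>>10=0x4 ⇒ lsli (RI)
  rd: (w>>8)&0x3=0x0 → a
  imm: (w>>0)&0xff=0x54 → #84

a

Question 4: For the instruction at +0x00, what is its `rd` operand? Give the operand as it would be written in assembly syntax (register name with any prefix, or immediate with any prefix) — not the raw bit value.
[00] 28 10 → 0x1028
  op=0x1028>>10=0x4 ⇒ lsli (RI)
  rd@[9:8]=0x0 ⇒ a
  imm@[7:0]=0x28 ⇒ #40

a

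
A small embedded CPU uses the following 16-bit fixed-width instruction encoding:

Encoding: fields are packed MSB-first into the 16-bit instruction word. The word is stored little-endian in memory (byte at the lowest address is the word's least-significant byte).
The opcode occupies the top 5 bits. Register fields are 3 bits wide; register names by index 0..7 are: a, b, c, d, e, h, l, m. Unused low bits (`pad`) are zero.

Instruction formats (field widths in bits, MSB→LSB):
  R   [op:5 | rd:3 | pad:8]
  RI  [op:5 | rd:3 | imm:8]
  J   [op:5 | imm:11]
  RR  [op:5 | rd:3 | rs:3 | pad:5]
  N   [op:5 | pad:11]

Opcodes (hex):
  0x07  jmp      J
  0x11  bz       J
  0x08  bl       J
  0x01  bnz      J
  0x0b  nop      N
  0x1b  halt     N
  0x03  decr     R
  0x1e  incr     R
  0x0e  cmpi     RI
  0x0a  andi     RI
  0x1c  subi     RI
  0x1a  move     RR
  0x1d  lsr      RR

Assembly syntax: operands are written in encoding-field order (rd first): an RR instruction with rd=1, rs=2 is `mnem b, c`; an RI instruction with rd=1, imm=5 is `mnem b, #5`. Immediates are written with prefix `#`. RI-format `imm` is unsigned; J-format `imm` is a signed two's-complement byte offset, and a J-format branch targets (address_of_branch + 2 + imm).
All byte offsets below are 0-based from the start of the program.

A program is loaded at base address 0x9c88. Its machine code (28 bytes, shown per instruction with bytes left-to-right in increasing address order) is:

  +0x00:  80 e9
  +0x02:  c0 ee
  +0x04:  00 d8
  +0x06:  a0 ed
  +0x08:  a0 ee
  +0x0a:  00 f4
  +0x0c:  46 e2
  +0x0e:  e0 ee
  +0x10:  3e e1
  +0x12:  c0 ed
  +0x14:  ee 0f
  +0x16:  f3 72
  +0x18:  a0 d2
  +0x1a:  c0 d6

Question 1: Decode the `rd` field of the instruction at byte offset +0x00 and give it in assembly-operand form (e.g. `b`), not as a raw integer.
b

off 0x00: read 80 e9 as little → 0xe980
  op=0xe980>>11=0x1d ⇒ lsr (RR)
  rd: (w>>8)&0x7=0x1 → b
  rs: (w>>5)&0x7=0x4 → e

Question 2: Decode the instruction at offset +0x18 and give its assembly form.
move c, h

off 0x18: read a0 d2 as little → 0xd2a0
  top 5b → 0x1a → move [RR]
  rd@[10:8]=0x2 ⇒ c
  rs@[7:5]=0x5 ⇒ h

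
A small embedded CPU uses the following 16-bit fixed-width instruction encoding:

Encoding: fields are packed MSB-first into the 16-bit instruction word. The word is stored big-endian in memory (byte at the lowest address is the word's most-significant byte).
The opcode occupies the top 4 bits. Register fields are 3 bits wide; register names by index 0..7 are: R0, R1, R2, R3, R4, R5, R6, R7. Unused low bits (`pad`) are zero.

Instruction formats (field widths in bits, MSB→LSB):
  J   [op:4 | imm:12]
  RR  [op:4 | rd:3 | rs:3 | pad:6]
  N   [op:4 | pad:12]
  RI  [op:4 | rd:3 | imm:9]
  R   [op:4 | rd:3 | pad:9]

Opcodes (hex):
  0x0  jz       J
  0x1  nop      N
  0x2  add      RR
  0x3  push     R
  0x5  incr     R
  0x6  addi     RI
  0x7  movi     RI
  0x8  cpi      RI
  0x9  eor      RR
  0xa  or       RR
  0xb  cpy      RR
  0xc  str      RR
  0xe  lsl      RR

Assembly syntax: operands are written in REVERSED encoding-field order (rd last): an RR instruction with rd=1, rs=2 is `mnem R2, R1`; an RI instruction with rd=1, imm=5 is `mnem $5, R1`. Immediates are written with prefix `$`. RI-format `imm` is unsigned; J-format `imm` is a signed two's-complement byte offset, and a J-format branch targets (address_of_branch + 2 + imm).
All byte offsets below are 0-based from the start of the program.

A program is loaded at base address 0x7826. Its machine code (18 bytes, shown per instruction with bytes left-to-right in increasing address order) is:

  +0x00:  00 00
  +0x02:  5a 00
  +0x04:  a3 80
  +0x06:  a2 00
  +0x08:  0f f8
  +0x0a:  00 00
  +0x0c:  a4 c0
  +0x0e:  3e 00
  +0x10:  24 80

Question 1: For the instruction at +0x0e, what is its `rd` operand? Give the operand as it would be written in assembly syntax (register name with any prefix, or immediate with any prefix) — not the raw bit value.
+0x0e: 3e 00 ⇒ word 0x3e00 (big)
  opcode bits[15:12]=0x3: push/R
  rd: (w>>9)&0x7=0x7 → R7

R7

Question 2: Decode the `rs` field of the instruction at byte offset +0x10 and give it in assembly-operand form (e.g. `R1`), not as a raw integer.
off 0x10: read 24 80 as big → 0x2480
  top 4b → 0x2 → add [RR]
  rd@[11:9]=0x2 ⇒ R2
  rs@[8:6]=0x2 ⇒ R2

R2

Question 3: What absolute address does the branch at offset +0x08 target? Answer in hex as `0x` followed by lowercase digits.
0x7828

[08] 0f f8 → 0x0ff8
  top 4b → 0x0 → jz [J]
  imm: (w>>0)&0xfff=0xff8 (s12→-8) → $-8
  target = base 0x7826 + off 0x08 + 2 + imm -8 = 0x7828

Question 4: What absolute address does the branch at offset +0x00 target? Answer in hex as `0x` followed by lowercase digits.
@+00  big-endian(00 00) = 0x0000
  op=0x0000>>12=0x0 ⇒ jz (J)
  imm@[11:0]=0x0 ⇒ $0
  target = base 0x7826 + off 0x00 + 2 + imm 0 = 0x7828

0x7828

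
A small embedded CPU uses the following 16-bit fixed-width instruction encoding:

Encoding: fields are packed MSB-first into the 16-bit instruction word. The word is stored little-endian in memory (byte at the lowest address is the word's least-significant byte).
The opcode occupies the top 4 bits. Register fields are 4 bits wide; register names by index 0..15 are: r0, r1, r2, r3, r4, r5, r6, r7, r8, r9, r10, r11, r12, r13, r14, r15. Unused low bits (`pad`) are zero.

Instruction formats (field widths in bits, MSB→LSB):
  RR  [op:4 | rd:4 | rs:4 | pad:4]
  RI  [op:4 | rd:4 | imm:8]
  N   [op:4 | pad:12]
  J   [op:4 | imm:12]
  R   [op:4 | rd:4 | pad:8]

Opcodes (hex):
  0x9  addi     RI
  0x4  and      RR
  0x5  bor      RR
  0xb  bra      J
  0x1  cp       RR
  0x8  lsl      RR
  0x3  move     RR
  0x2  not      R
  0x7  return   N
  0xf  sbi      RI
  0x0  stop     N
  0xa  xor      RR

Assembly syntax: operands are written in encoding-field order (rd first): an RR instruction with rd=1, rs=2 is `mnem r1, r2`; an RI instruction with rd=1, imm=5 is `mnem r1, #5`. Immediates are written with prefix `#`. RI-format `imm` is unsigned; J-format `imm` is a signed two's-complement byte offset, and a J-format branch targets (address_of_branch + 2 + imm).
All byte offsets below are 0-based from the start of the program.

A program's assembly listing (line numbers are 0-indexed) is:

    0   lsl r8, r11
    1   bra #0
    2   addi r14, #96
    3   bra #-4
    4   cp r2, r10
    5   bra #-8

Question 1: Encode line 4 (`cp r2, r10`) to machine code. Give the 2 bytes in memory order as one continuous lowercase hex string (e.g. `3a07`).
a012

L4: cp op=0x1:4|rd=2:4|rs=10:4|pad=0:4 ⇒ 0x12a0 ⇒ little a0 12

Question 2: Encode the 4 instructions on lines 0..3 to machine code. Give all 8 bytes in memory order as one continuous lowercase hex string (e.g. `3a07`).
0. lsl fields op=0x8:4|rd=8:4|rs=11:4|pad=0:4 → word 88b0h → b0 88
1. bra fields op=0xb:4|imm=0:12 → word b000h → 00 b0
2. addi fields op=0x9:4|rd=14:4|imm=96:8 → word 9e60h → 60 9e
3. bra fields op=0xb:4|imm=-4:12 → word bffch → fc bf

b08800b0609efcbf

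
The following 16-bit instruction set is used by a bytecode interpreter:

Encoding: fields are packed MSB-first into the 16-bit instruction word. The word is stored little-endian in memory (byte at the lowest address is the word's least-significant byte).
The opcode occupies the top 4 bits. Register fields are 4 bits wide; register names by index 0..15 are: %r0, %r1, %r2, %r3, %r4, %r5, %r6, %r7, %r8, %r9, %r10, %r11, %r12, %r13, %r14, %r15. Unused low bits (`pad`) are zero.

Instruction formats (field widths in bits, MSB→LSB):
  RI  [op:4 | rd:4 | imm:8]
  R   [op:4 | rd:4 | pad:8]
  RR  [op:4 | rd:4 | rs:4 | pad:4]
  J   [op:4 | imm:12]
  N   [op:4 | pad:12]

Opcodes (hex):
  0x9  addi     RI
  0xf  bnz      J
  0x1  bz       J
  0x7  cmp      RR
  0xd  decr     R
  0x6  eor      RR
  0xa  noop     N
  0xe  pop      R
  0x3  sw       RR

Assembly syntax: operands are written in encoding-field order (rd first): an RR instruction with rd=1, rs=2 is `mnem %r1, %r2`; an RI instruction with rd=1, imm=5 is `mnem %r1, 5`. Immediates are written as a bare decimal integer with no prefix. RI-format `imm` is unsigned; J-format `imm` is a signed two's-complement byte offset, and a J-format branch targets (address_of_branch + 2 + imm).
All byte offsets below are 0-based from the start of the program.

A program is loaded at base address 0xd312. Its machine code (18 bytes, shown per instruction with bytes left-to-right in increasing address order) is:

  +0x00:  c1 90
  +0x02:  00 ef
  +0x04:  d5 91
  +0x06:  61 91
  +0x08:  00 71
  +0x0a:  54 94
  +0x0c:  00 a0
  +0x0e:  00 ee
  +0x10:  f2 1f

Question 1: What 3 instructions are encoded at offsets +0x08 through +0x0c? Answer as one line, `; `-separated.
@+08  little-endian(00 71) = 0x7100
  op=0x7100>>12=0x7 ⇒ cmp (RR)
  rd@[11:8]=0x1 ⇒ %r1
  rs@[7:4]=0x0 ⇒ %r0
@+0a  little-endian(54 94) = 0x9454
  op=0x9454>>12=0x9 ⇒ addi (RI)
  rd@[11:8]=0x4 ⇒ %r4
  imm@[7:0]=0x54 ⇒ 84
@+0c  little-endian(00 a0) = 0xa000
  op=0xa000>>12=0xa ⇒ noop (N)

cmp %r1, %r0; addi %r4, 84; noop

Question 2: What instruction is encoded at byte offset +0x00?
addi %r0, 193

@+00  little-endian(c1 90) = 0x90c1
  op=0x90c1>>12=0x9 ⇒ addi (RI)
  rd@[11:8]=0x0 ⇒ %r0
  imm@[7:0]=0xc1 ⇒ 193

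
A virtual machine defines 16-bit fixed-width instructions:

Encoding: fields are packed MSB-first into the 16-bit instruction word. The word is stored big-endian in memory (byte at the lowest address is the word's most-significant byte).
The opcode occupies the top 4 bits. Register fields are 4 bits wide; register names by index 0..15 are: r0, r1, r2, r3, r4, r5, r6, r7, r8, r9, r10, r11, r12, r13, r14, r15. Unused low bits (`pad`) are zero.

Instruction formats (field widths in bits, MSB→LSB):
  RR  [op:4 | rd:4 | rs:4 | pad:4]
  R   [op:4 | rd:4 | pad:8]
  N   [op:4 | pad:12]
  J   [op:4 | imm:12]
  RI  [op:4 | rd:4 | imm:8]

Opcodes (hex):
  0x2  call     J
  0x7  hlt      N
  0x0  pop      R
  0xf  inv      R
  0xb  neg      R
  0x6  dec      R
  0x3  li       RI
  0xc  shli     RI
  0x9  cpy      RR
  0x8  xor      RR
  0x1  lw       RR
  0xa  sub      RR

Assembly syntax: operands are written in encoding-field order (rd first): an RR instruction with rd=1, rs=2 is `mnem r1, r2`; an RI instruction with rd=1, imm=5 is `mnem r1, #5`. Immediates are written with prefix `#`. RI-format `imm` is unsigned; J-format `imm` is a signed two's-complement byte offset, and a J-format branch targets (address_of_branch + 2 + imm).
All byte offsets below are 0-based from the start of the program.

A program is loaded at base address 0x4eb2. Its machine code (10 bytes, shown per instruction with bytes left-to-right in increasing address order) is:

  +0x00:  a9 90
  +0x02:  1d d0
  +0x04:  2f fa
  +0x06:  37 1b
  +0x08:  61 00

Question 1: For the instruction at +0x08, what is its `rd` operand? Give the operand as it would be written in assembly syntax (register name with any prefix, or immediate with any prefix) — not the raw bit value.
off 0x08: read 61 00 as big → 0x6100
  opcode bits[15:12]=0x6: dec/R
  rd: (w>>8)&0xf=0x1 → r1

r1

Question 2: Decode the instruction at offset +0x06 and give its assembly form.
li r7, #27

@+06  big-endian(37 1b) = 0x371b
  opcode bits[15:12]=0x3: li/RI
  rd@[11:8]=0x7 ⇒ r7
  imm@[7:0]=0x1b ⇒ #27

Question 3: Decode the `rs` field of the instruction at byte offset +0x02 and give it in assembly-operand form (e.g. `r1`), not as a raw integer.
[02] 1d d0 → 0x1dd0
  top 4b → 0x1 → lw [RR]
  rd: (w>>8)&0xf=0xd → r13
  rs: (w>>4)&0xf=0xd → r13

r13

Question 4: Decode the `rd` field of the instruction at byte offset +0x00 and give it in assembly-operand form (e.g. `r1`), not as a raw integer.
r9

+0x00: a9 90 ⇒ word 0xa990 (big)
  opcode bits[15:12]=0xa: sub/RR
  [11:8] rd=9 = r9
  [7:4] rs=9 = r9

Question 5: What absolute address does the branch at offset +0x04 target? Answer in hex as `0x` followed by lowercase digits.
+0x04: 2f fa ⇒ word 0x2ffa (big)
  top 4b → 0x2 → call [J]
  [11:0] imm=4090 (s12→-6) = #-6
  target = base 0x4eb2 + off 0x04 + 2 + imm -6 = 0x4eb2

0x4eb2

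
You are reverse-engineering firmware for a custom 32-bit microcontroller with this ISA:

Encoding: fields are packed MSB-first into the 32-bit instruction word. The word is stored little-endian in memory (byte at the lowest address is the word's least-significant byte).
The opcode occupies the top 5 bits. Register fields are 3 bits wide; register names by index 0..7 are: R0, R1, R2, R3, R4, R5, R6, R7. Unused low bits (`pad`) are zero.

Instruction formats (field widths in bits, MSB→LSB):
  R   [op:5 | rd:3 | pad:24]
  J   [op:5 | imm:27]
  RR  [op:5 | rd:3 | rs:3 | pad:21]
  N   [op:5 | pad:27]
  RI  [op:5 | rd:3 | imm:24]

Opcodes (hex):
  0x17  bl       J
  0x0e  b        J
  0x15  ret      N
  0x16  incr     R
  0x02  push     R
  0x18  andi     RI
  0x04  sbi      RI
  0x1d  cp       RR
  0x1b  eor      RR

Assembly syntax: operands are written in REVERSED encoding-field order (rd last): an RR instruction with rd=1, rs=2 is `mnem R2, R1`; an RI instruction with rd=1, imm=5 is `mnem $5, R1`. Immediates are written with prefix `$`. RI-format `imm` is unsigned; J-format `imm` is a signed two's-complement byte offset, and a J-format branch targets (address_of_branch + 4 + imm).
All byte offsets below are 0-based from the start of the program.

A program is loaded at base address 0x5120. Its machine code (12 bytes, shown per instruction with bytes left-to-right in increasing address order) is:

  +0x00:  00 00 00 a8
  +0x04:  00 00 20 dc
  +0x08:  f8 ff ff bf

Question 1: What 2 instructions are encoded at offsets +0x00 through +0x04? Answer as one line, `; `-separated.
+0x00: 00 00 00 a8 ⇒ word 0xa8000000 (little)
  top 5b → 0x15 → ret [N]
+0x04: 00 00 20 dc ⇒ word 0xdc200000 (little)
  top 5b → 0x1b → eor [RR]
  rd@[26:24]=0x4 ⇒ R4
  rs@[23:21]=0x1 ⇒ R1

ret; eor R1, R4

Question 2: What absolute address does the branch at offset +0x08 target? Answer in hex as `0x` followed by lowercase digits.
0x5124

off 0x08: read f8 ff ff bf as little → 0xbffffff8
  opcode bits[31:27]=0x17: bl/J
  imm@[26:0]=0x7fffff8 (s27→-8) ⇒ $-8
  target = base 0x5120 + off 0x08 + 4 + imm -8 = 0x5124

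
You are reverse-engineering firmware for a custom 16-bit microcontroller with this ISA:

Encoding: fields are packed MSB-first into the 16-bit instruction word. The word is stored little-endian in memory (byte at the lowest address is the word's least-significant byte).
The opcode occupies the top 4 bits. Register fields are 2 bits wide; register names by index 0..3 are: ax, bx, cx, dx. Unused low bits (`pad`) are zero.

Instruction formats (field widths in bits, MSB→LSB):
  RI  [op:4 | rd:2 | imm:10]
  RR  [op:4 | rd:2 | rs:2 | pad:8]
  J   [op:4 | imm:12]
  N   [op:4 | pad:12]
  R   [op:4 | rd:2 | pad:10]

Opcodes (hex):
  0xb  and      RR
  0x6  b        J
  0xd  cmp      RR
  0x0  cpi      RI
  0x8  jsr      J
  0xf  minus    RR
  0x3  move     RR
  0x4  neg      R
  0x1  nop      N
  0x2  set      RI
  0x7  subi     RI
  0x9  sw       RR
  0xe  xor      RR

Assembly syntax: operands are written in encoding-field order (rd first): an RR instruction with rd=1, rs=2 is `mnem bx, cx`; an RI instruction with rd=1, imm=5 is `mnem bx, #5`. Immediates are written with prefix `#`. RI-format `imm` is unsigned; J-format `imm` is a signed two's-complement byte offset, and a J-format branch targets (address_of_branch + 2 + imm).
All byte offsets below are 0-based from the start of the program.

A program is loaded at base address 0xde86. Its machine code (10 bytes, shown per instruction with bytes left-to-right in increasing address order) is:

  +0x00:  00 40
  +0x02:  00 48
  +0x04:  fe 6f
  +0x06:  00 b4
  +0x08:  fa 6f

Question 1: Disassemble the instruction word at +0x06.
and bx, ax

off 0x06: read 00 b4 as little → 0xb400
  top 4b → 0xb → and [RR]
  [11:10] rd=1 = bx
  [9:8] rs=0 = ax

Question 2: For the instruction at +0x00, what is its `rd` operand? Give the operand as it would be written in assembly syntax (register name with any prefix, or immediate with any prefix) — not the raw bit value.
ax

off 0x00: read 00 40 as little → 0x4000
  op=0x4000>>12=0x4 ⇒ neg (R)
  rd: (w>>10)&0x3=0x0 → ax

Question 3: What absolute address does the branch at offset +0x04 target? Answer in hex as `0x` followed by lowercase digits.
0xde8a

[04] fe 6f → 0x6ffe
  top 4b → 0x6 → b [J]
  [11:0] imm=4094 (s12→-2) = #-2
  target = base 0xde86 + off 0x04 + 2 + imm -2 = 0xde8a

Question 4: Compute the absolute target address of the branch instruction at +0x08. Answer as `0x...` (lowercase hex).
off 0x08: read fa 6f as little → 0x6ffa
  opcode bits[15:12]=0x6: b/J
  imm: (w>>0)&0xfff=0xffa (s12→-6) → #-6
  target = base 0xde86 + off 0x08 + 2 + imm -6 = 0xde8a

0xde8a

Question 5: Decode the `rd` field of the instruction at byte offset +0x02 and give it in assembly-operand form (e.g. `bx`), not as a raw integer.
cx

@+02  little-endian(00 48) = 0x4800
  opcode bits[15:12]=0x4: neg/R
  rd: (w>>10)&0x3=0x2 → cx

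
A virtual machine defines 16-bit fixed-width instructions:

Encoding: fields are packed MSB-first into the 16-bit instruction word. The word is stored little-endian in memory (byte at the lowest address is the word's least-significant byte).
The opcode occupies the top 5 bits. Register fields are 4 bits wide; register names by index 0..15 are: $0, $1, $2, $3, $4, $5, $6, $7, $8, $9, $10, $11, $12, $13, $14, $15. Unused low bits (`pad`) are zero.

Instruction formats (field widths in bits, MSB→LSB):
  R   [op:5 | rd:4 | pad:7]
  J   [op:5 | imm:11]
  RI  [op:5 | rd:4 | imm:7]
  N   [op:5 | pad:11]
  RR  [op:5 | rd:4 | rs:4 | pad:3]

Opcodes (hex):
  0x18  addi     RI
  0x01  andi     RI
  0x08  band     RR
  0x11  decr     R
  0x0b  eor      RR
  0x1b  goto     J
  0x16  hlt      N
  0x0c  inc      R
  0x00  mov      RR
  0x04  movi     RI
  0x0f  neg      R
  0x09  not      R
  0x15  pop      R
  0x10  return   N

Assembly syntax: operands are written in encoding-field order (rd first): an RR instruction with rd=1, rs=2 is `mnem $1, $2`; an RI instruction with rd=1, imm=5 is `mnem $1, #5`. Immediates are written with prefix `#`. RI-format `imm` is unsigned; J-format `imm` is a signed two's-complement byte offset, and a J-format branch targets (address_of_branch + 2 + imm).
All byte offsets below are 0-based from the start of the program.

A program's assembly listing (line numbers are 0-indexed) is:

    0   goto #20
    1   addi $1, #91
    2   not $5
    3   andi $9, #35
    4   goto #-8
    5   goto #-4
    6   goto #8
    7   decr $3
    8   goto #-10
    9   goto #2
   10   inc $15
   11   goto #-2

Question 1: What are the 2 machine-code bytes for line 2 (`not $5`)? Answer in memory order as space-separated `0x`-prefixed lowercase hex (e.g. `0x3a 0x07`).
line 2 (not): pack op=0x9:5|rd=5:4|pad=0:7 = 0x4a80; little→ 80 4a

0x80 0x4a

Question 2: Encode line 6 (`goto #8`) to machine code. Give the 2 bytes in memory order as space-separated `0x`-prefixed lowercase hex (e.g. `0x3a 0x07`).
line 6 (goto): pack op=0x1b:5|imm=8:11 = 0xd808; little→ 08 d8

0x08 0xd8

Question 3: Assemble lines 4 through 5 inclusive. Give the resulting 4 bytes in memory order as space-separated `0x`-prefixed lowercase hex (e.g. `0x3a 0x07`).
4. goto fields op=0x1b:5|imm=-8:11 → word dff8h → f8 df
5. goto fields op=0x1b:5|imm=-4:11 → word dffch → fc df

0xf8 0xdf 0xfc 0xdf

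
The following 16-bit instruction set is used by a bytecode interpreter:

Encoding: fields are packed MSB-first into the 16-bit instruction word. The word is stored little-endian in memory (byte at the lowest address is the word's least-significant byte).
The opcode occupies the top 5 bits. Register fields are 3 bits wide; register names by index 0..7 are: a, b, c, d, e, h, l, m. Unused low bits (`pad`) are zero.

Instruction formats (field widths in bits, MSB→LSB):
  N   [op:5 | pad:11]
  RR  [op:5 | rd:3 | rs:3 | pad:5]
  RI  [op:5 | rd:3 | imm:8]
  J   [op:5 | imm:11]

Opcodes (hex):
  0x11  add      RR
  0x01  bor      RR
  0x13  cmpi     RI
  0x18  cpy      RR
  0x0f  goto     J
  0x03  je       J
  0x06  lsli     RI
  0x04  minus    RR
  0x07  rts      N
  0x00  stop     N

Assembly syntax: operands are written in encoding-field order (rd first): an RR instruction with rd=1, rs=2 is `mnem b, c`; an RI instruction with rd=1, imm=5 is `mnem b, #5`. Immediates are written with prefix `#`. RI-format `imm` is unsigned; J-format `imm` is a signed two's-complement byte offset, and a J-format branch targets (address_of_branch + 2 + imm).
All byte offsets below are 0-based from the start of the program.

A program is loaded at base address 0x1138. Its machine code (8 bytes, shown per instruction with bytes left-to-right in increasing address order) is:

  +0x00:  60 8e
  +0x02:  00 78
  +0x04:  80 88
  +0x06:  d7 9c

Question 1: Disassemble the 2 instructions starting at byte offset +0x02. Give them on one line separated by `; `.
goto #0; add a, e

[02] 00 78 → 0x7800
  opcode bits[15:11]=0xf: goto/J
  imm@[10:0]=0x0 ⇒ #0
[04] 80 88 → 0x8880
  opcode bits[15:11]=0x11: add/RR
  rd@[10:8]=0x0 ⇒ a
  rs@[7:5]=0x4 ⇒ e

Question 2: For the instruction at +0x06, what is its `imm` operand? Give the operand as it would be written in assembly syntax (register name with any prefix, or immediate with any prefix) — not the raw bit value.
+0x06: d7 9c ⇒ word 0x9cd7 (little)
  top 5b → 0x13 → cmpi [RI]
  rd: (w>>8)&0x7=0x4 → e
  imm: (w>>0)&0xff=0xd7 → #215

#215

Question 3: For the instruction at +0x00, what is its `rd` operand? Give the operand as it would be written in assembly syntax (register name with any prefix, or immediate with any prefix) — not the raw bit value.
[00] 60 8e → 0x8e60
  op=0x8e60>>11=0x11 ⇒ add (RR)
  rd@[10:8]=0x6 ⇒ l
  rs@[7:5]=0x3 ⇒ d

l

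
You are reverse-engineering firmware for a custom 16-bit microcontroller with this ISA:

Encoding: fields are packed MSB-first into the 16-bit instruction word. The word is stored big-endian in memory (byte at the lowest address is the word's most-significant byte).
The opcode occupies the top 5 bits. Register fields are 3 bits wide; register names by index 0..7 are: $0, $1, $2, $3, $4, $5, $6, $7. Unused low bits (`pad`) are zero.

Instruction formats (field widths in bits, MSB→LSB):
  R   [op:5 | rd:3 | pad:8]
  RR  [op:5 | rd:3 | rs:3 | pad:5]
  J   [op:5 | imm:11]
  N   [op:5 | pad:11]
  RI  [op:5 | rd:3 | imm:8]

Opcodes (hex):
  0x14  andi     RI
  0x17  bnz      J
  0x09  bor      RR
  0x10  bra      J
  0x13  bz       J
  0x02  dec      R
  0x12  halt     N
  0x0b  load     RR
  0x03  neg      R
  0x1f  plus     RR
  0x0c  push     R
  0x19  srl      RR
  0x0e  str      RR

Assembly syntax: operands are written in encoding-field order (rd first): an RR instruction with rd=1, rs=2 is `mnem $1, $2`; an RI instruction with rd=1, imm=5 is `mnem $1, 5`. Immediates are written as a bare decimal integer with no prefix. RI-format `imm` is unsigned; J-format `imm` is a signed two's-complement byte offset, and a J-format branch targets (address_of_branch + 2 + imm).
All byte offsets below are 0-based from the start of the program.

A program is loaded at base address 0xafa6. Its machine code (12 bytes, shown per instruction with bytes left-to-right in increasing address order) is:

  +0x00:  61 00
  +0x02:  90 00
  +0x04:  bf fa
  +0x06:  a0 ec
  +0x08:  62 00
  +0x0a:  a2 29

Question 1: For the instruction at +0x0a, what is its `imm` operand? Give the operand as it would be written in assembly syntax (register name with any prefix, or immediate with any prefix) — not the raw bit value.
41

+0x0a: a2 29 ⇒ word 0xa229 (big)
  op=0xa229>>11=0x14 ⇒ andi (RI)
  rd@[10:8]=0x2 ⇒ $2
  imm@[7:0]=0x29 ⇒ 41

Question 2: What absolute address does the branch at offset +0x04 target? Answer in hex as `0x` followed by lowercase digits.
0xafa6

+0x04: bf fa ⇒ word 0xbffa (big)
  top 5b → 0x17 → bnz [J]
  imm@[10:0]=0x7fa (s11→-6) ⇒ -6
  target = base 0xafa6 + off 0x04 + 2 + imm -6 = 0xafa6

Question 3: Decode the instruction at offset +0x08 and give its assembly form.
push $2

+0x08: 62 00 ⇒ word 0x6200 (big)
  opcode bits[15:11]=0xc: push/R
  rd: (w>>8)&0x7=0x2 → $2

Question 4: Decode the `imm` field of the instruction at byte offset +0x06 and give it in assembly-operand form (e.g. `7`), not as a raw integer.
236

+0x06: a0 ec ⇒ word 0xa0ec (big)
  opcode bits[15:11]=0x14: andi/RI
  rd@[10:8]=0x0 ⇒ $0
  imm@[7:0]=0xec ⇒ 236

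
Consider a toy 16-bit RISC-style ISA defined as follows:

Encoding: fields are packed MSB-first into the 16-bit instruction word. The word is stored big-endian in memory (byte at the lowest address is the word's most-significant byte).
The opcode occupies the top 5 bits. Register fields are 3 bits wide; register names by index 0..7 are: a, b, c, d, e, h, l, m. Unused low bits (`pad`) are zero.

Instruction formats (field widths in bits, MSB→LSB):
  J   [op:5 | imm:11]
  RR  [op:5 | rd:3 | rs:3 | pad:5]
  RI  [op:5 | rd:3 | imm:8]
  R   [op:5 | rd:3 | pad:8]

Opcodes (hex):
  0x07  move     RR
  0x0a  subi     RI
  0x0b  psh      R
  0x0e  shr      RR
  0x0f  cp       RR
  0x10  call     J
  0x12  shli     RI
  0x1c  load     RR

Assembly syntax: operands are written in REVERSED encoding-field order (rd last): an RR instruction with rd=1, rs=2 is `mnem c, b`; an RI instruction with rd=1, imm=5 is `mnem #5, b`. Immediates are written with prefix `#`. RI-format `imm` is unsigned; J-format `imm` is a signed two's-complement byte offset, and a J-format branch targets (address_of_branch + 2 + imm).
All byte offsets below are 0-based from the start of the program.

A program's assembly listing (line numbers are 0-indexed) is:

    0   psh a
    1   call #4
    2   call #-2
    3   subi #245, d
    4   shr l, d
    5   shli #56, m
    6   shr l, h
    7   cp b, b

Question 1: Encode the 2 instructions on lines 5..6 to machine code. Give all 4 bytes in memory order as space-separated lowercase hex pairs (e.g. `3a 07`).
97 38 75 c0

line 5 (shli): pack op=0x12:5|rd=7:3|imm=56:8 = 0x9738; big→ 97 38
line 6 (shr): pack op=0xe:5|rd=5:3|rs=6:3|pad=0:5 = 0x75c0; big→ 75 c0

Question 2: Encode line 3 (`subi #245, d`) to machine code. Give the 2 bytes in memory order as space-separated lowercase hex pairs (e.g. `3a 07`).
3. subi fields op=0xa:5|rd=3:3|imm=245:8 → word 53f5h → 53 f5

53 f5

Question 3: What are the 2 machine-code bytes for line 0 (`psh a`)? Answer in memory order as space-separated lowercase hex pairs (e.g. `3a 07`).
58 00

line 0 (psh): pack op=0xb:5|rd=0:3|pad=0:8 = 0x5800; big→ 58 00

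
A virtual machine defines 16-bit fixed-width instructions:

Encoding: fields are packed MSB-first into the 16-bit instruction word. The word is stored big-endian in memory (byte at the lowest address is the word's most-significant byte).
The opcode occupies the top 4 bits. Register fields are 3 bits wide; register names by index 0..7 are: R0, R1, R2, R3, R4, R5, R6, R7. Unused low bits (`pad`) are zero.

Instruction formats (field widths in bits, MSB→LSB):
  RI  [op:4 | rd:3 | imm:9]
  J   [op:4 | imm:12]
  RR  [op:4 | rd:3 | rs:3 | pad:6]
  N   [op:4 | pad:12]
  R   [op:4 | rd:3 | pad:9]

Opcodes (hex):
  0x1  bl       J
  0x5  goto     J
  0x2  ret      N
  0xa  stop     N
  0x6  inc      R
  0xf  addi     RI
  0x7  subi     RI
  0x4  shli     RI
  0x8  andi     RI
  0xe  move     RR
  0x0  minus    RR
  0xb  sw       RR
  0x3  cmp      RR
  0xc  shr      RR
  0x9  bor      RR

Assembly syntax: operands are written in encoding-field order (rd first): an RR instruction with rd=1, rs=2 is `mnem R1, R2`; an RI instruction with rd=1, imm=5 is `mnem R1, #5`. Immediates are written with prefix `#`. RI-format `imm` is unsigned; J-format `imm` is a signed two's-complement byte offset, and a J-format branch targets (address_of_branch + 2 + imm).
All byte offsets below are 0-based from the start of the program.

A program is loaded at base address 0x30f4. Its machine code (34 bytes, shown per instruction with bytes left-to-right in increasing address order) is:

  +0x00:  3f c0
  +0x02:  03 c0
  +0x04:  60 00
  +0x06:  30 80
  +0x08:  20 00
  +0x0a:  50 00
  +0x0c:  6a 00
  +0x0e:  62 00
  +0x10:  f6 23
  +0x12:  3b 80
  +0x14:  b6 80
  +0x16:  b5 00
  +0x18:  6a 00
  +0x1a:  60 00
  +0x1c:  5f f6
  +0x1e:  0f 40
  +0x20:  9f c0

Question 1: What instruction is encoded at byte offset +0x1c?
goto #-10

+0x1c: 5f f6 ⇒ word 0x5ff6 (big)
  opcode bits[15:12]=0x5: goto/J
  imm: (w>>0)&0xfff=0xff6 (s12→-10) → #-10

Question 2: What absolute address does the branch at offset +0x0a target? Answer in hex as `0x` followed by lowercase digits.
0x3100

[0a] 50 00 → 0x5000
  op=0x5000>>12=0x5 ⇒ goto (J)
  imm: (w>>0)&0xfff=0x0 → #0
  target = base 0x30f4 + off 0x0a + 2 + imm 0 = 0x3100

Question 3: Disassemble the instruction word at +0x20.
bor R7, R7

[20] 9f c0 → 0x9fc0
  opcode bits[15:12]=0x9: bor/RR
  [11:9] rd=7 = R7
  [8:6] rs=7 = R7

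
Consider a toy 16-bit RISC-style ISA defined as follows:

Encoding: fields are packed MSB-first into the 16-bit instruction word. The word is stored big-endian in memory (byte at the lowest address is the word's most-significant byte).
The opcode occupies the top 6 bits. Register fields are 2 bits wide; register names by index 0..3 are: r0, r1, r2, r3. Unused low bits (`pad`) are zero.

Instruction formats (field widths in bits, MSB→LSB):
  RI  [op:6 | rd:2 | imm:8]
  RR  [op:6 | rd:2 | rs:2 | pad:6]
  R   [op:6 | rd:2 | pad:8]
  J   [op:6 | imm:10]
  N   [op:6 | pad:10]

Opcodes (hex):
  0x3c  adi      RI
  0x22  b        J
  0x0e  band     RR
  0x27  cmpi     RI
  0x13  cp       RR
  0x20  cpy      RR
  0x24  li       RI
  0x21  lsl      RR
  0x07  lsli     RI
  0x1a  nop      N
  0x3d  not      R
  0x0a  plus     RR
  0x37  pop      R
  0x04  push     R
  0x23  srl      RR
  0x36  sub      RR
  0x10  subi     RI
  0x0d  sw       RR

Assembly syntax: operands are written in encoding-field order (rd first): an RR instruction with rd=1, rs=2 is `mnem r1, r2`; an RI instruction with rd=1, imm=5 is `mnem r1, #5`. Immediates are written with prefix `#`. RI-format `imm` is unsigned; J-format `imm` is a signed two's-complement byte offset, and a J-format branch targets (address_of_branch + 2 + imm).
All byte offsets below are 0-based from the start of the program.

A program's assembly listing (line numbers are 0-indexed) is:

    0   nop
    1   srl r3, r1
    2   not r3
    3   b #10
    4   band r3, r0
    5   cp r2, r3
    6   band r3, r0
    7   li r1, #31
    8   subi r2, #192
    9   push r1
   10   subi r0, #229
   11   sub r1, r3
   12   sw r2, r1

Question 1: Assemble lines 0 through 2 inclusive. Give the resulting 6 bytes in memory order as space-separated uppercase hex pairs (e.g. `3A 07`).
L0: nop op=0x1a:6|pad=0:10 ⇒ 0x6800 ⇒ big 68 00
L1: srl op=0x23:6|rd=3:2|rs=1:2|pad=0:6 ⇒ 0x8f40 ⇒ big 8f 40
L2: not op=0x3d:6|rd=3:2|pad=0:8 ⇒ 0xf700 ⇒ big f7 00

68 00 8F 40 F7 00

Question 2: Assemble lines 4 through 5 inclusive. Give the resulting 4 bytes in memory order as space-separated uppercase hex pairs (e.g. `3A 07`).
3B 00 4E C0

line 4 (band): pack op=0xe:6|rd=3:2|rs=0:2|pad=0:6 = 0x3b00; big→ 3b 00
line 5 (cp): pack op=0x13:6|rd=2:2|rs=3:2|pad=0:6 = 0x4ec0; big→ 4e c0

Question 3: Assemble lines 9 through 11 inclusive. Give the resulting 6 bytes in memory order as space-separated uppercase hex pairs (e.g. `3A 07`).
line 9 (push): pack op=0x4:6|rd=1:2|pad=0:8 = 0x1100; big→ 11 00
line 10 (subi): pack op=0x10:6|rd=0:2|imm=229:8 = 0x40e5; big→ 40 e5
line 11 (sub): pack op=0x36:6|rd=1:2|rs=3:2|pad=0:6 = 0xd9c0; big→ d9 c0

11 00 40 E5 D9 C0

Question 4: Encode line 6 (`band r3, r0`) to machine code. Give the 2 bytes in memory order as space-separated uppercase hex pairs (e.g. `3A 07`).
line 6 (band): pack op=0xe:6|rd=3:2|rs=0:2|pad=0:6 = 0x3b00; big→ 3b 00

3B 00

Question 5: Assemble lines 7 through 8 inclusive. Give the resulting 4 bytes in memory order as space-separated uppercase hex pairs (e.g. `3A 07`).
91 1F 42 C0

L7: li op=0x24:6|rd=1:2|imm=31:8 ⇒ 0x911f ⇒ big 91 1f
L8: subi op=0x10:6|rd=2:2|imm=192:8 ⇒ 0x42c0 ⇒ big 42 c0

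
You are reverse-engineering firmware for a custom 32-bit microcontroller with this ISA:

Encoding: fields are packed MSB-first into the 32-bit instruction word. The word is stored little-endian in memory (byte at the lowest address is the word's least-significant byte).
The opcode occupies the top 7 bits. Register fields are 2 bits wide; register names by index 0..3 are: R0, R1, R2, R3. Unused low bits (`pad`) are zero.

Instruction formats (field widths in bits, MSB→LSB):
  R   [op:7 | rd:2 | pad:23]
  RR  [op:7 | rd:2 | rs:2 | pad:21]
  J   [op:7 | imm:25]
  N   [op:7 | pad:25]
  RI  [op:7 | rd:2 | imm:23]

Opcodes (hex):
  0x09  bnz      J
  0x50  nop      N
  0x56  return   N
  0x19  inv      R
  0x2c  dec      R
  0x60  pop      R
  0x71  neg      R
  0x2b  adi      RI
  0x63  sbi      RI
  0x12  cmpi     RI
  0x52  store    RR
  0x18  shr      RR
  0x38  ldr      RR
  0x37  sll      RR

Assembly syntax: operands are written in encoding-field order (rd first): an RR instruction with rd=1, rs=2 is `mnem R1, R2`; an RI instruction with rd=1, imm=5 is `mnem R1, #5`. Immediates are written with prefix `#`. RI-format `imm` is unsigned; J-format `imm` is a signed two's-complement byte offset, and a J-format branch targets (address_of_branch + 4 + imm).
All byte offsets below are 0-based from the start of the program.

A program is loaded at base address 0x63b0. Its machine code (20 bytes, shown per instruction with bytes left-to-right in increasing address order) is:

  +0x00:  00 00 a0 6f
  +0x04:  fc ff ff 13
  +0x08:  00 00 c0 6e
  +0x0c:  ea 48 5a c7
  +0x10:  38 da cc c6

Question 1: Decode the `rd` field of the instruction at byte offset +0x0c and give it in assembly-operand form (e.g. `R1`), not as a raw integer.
@+0c  little-endian(ea 48 5a c7) = 0xc75a48ea
  top 7b → 0x63 → sbi [RI]
  rd: (w>>23)&0x3=0x2 → R2
  imm: (w>>0)&0x7fffff=0x5a48ea → #5916906

R2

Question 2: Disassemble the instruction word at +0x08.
sll R1, R2

+0x08: 00 00 c0 6e ⇒ word 0x6ec00000 (little)
  op=0x6ec00000>>25=0x37 ⇒ sll (RR)
  rd@[24:23]=0x1 ⇒ R1
  rs@[22:21]=0x2 ⇒ R2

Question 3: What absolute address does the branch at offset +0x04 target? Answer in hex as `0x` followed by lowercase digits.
0x63b4

off 0x04: read fc ff ff 13 as little → 0x13fffffc
  op=0x13fffffc>>25=0x9 ⇒ bnz (J)
  [24:0] imm=33554428 (s25→-4) = #-4
  target = base 0x63b0 + off 0x04 + 4 + imm -4 = 0x63b4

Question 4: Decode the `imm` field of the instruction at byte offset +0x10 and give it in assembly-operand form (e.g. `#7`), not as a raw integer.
[10] 38 da cc c6 → 0xc6ccda38
  opcode bits[31:25]=0x63: sbi/RI
  [24:23] rd=1 = R1
  [22:0] imm=5036600 = #5036600

#5036600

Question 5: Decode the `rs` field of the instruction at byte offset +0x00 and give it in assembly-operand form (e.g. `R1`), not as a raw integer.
R1

@+00  little-endian(00 00 a0 6f) = 0x6fa00000
  opcode bits[31:25]=0x37: sll/RR
  rd: (w>>23)&0x3=0x3 → R3
  rs: (w>>21)&0x3=0x1 → R1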